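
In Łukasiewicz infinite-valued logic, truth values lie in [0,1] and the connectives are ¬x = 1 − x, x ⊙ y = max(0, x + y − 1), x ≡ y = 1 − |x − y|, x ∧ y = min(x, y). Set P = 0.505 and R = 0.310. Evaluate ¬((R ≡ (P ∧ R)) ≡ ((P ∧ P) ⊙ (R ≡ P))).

0.690

P ∧ R = min(0.505, 0.310) = 0.310
R ≡ (P ∧ R) = 1 − |0.310 − 0.310| = 1 − 0.000 = 1.000
P ∧ P = min(0.505, 0.505) = 0.505
R ≡ P = 1 − |0.310 − 0.505| = 1 − 0.195 = 0.805
(P ∧ P) ⊙ (R ≡ P) = max(0, 0.505 + 0.805 − 1) = max(0, 0.310) = 0.310
(R ≡ (P ∧ R)) ≡ ((P ∧ P) ⊙ (R ≡ P)) = 1 − |1.000 − 0.310| = 1 − 0.690 = 0.310
¬((R ≡ (P ∧ R)) ≡ ((P ∧ P) ⊙ (R ≡ P))) = 1 − 0.310 = 0.690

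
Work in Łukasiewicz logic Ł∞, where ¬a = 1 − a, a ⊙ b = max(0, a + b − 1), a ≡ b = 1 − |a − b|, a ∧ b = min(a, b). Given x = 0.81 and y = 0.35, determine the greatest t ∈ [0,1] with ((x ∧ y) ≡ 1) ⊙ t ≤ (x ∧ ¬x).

x ∧ y = min(0.81, 0.35) = 0.35
(x ∧ y) ≡ 1 = 1 − |0.35 − 1.00| = 1 − 0.65 = 0.35
So the left factor is (x ∧ y) ≡ 1 = 0.35.
¬x = 1 − 0.81 = 0.19
x ∧ ¬x = min(0.81, 0.19) = 0.19
So the right-hand bound is x ∧ ¬x = 0.19.
The residuum of the Łukasiewicz t-norm gives the supremum: min(1, 1 − 0.35 + 0.19).
1 − 0.35 + 0.19 = 0.84, so t = min(1, 0.84) = 0.84.
Check: 0.35 ⊙ 0.84 = max(0, 0.19) = 0.19 ≤ 0.19.

0.84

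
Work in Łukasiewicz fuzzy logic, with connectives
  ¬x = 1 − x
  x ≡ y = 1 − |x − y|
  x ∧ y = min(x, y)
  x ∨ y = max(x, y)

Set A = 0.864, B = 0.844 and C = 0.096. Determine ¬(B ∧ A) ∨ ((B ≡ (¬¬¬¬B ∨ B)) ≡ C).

B ∧ A = min(0.844, 0.864) = 0.844
¬(B ∧ A) = 1 − 0.844 = 0.156
¬B = 1 − 0.844 = 0.156
¬¬B = 1 − 0.156 = 0.844
¬¬¬B = 1 − 0.844 = 0.156
¬¬¬¬B = 1 − 0.156 = 0.844
¬¬¬¬B ∨ B = max(0.844, 0.844) = 0.844
B ≡ (¬¬¬¬B ∨ B) = 1 − |0.844 − 0.844| = 1 − 0.000 = 1.000
(B ≡ (¬¬¬¬B ∨ B)) ≡ C = 1 − |1.000 − 0.096| = 1 − 0.904 = 0.096
¬(B ∧ A) ∨ ((B ≡ (¬¬¬¬B ∨ B)) ≡ C) = max(0.156, 0.096) = 0.156

0.156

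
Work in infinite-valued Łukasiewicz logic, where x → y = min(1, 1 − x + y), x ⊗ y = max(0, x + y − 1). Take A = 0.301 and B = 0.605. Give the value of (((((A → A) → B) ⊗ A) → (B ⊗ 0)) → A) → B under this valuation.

1.000

A → A = min(1, 1 − 0.301 + 0.301) = min(1, 1.000) = 1.000
(A → A) → B = min(1, 1 − 1.000 + 0.605) = min(1, 0.605) = 0.605
((A → A) → B) ⊗ A = max(0, 0.605 + 0.301 − 1) = max(0, -0.094) = 0.000
B ⊗ 0 = max(0, 0.605 + 0.000 − 1) = max(0, -0.395) = 0.000
(((A → A) → B) ⊗ A) → (B ⊗ 0) = min(1, 1 − 0.000 + 0.000) = min(1, 1.000) = 1.000
((((A → A) → B) ⊗ A) → (B ⊗ 0)) → A = min(1, 1 − 1.000 + 0.301) = min(1, 0.301) = 0.301
(((((A → A) → B) ⊗ A) → (B ⊗ 0)) → A) → B = min(1, 1 − 0.301 + 0.605) = min(1, 1.304) = 1.000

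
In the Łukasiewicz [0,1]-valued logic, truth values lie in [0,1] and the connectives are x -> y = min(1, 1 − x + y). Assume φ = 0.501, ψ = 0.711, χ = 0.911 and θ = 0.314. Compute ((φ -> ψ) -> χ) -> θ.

φ -> ψ = min(1, 1 − 0.501 + 0.711) = min(1, 1.210) = 1.000
(φ -> ψ) -> χ = min(1, 1 − 1.000 + 0.911) = min(1, 0.911) = 0.911
((φ -> ψ) -> χ) -> θ = min(1, 1 − 0.911 + 0.314) = min(1, 0.403) = 0.403

0.403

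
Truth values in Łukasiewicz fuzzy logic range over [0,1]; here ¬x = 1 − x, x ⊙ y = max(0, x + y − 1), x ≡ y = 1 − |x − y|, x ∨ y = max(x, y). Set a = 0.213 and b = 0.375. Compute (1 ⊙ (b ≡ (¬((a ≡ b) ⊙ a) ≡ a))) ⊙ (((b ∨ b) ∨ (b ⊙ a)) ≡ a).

a ≡ b = 1 − |0.213 − 0.375| = 1 − 0.162 = 0.838
(a ≡ b) ⊙ a = max(0, 0.838 + 0.213 − 1) = max(0, 0.051) = 0.051
¬((a ≡ b) ⊙ a) = 1 − 0.051 = 0.949
¬((a ≡ b) ⊙ a) ≡ a = 1 − |0.949 − 0.213| = 1 − 0.736 = 0.264
b ≡ (¬((a ≡ b) ⊙ a) ≡ a) = 1 − |0.375 − 0.264| = 1 − 0.111 = 0.889
1 ⊙ (b ≡ (¬((a ≡ b) ⊙ a) ≡ a)) = max(0, 1.000 + 0.889 − 1) = max(0, 0.889) = 0.889
b ∨ b = max(0.375, 0.375) = 0.375
b ⊙ a = max(0, 0.375 + 0.213 − 1) = max(0, -0.412) = 0.000
(b ∨ b) ∨ (b ⊙ a) = max(0.375, 0.000) = 0.375
((b ∨ b) ∨ (b ⊙ a)) ≡ a = 1 − |0.375 − 0.213| = 1 − 0.162 = 0.838
(1 ⊙ (b ≡ (¬((a ≡ b) ⊙ a) ≡ a))) ⊙ (((b ∨ b) ∨ (b ⊙ a)) ≡ a) = max(0, 0.889 + 0.838 − 1) = max(0, 0.727) = 0.727

0.727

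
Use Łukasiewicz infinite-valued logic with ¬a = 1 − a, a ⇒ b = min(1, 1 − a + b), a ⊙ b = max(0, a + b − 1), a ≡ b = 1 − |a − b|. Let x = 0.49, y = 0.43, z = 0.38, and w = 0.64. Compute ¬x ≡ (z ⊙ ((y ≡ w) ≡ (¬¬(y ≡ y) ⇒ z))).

0.49

¬x = 1 − 0.49 = 0.51
y ≡ w = 1 − |0.43 − 0.64| = 1 − 0.21 = 0.79
y ≡ y = 1 − |0.43 − 0.43| = 1 − 0.00 = 1.00
¬(y ≡ y) = 1 − 1.00 = 0.00
¬¬(y ≡ y) = 1 − 0.00 = 1.00
¬¬(y ≡ y) ⇒ z = min(1, 1 − 1.00 + 0.38) = min(1, 0.38) = 0.38
(y ≡ w) ≡ (¬¬(y ≡ y) ⇒ z) = 1 − |0.79 − 0.38| = 1 − 0.41 = 0.59
z ⊙ ((y ≡ w) ≡ (¬¬(y ≡ y) ⇒ z)) = max(0, 0.38 + 0.59 − 1) = max(0, -0.03) = 0.00
¬x ≡ (z ⊙ ((y ≡ w) ≡ (¬¬(y ≡ y) ⇒ z))) = 1 − |0.51 − 0.00| = 1 − 0.51 = 0.49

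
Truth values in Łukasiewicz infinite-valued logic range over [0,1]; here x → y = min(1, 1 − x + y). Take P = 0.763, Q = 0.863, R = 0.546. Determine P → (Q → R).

Q → R = min(1, 1 − 0.863 + 0.546) = min(1, 0.683) = 0.683
P → (Q → R) = min(1, 1 − 0.763 + 0.683) = min(1, 0.920) = 0.920

0.920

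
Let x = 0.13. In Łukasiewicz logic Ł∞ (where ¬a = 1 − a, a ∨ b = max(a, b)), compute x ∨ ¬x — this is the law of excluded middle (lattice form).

0.87

¬x = 1 − 0.13 = 0.87
x ∨ ¬x = max(0.13, 0.87) = 0.87
(The value 0.87 < 1 shows this instance is not satisfied; not a Ł∞-tautology — its value is max(a, 1−a).)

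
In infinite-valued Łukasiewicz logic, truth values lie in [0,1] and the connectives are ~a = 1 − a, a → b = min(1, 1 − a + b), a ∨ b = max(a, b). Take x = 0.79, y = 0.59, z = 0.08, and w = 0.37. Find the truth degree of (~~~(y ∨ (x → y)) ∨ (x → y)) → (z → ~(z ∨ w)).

1.00

x → y = min(1, 1 − 0.79 + 0.59) = min(1, 0.80) = 0.80
y ∨ (x → y) = max(0.59, 0.80) = 0.80
~(y ∨ (x → y)) = 1 − 0.80 = 0.20
~~(y ∨ (x → y)) = 1 − 0.20 = 0.80
~~~(y ∨ (x → y)) = 1 − 0.80 = 0.20
~~~(y ∨ (x → y)) ∨ (x → y) = max(0.20, 0.80) = 0.80
z ∨ w = max(0.08, 0.37) = 0.37
~(z ∨ w) = 1 − 0.37 = 0.63
z → ~(z ∨ w) = min(1, 1 − 0.08 + 0.63) = min(1, 1.55) = 1.00
(~~~(y ∨ (x → y)) ∨ (x → y)) → (z → ~(z ∨ w)) = min(1, 1 − 0.80 + 1.00) = min(1, 1.20) = 1.00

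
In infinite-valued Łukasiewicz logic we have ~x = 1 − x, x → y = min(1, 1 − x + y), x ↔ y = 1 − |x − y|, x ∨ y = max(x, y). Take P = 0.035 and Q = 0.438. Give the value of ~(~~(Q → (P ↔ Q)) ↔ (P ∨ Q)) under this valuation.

P ↔ Q = 1 − |0.035 − 0.438| = 1 − 0.403 = 0.597
Q → (P ↔ Q) = min(1, 1 − 0.438 + 0.597) = min(1, 1.159) = 1.000
~(Q → (P ↔ Q)) = 1 − 1.000 = 0.000
~~(Q → (P ↔ Q)) = 1 − 0.000 = 1.000
P ∨ Q = max(0.035, 0.438) = 0.438
~~(Q → (P ↔ Q)) ↔ (P ∨ Q) = 1 − |1.000 − 0.438| = 1 − 0.562 = 0.438
~(~~(Q → (P ↔ Q)) ↔ (P ∨ Q)) = 1 − 0.438 = 0.562

0.562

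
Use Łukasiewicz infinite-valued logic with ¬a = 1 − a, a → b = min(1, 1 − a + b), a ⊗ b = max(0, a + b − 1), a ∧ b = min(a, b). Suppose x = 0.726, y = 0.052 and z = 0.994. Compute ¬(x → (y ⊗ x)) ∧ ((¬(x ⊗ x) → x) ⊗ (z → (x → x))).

y ⊗ x = max(0, 0.052 + 0.726 − 1) = max(0, -0.222) = 0.000
x → (y ⊗ x) = min(1, 1 − 0.726 + 0.000) = min(1, 0.274) = 0.274
¬(x → (y ⊗ x)) = 1 − 0.274 = 0.726
x ⊗ x = max(0, 0.726 + 0.726 − 1) = max(0, 0.452) = 0.452
¬(x ⊗ x) = 1 − 0.452 = 0.548
¬(x ⊗ x) → x = min(1, 1 − 0.548 + 0.726) = min(1, 1.178) = 1.000
x → x = min(1, 1 − 0.726 + 0.726) = min(1, 1.000) = 1.000
z → (x → x) = min(1, 1 − 0.994 + 1.000) = min(1, 1.006) = 1.000
(¬(x ⊗ x) → x) ⊗ (z → (x → x)) = max(0, 1.000 + 1.000 − 1) = max(0, 1.000) = 1.000
¬(x → (y ⊗ x)) ∧ ((¬(x ⊗ x) → x) ⊗ (z → (x → x))) = min(0.726, 1.000) = 0.726

0.726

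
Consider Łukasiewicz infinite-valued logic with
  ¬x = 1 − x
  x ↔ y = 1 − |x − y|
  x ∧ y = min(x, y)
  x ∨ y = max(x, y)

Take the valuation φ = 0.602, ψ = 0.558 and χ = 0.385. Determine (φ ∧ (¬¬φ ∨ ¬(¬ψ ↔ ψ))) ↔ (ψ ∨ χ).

¬φ = 1 − 0.602 = 0.398
¬¬φ = 1 − 0.398 = 0.602
¬ψ = 1 − 0.558 = 0.442
¬ψ ↔ ψ = 1 − |0.442 − 0.558| = 1 − 0.116 = 0.884
¬(¬ψ ↔ ψ) = 1 − 0.884 = 0.116
¬¬φ ∨ ¬(¬ψ ↔ ψ) = max(0.602, 0.116) = 0.602
φ ∧ (¬¬φ ∨ ¬(¬ψ ↔ ψ)) = min(0.602, 0.602) = 0.602
ψ ∨ χ = max(0.558, 0.385) = 0.558
(φ ∧ (¬¬φ ∨ ¬(¬ψ ↔ ψ))) ↔ (ψ ∨ χ) = 1 − |0.602 − 0.558| = 1 − 0.044 = 0.956

0.956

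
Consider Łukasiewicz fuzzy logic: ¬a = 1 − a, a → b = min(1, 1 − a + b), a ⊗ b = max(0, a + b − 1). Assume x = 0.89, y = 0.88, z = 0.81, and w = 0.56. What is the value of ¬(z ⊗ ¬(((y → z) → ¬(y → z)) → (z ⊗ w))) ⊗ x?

0.89

y → z = min(1, 1 − 0.88 + 0.81) = min(1, 0.93) = 0.93
¬(y → z) = 1 − 0.93 = 0.07
(y → z) → ¬(y → z) = min(1, 1 − 0.93 + 0.07) = min(1, 0.14) = 0.14
z ⊗ w = max(0, 0.81 + 0.56 − 1) = max(0, 0.37) = 0.37
((y → z) → ¬(y → z)) → (z ⊗ w) = min(1, 1 − 0.14 + 0.37) = min(1, 1.23) = 1.00
¬(((y → z) → ¬(y → z)) → (z ⊗ w)) = 1 − 1.00 = 0.00
z ⊗ ¬(((y → z) → ¬(y → z)) → (z ⊗ w)) = max(0, 0.81 + 0.00 − 1) = max(0, -0.19) = 0.00
¬(z ⊗ ¬(((y → z) → ¬(y → z)) → (z ⊗ w))) = 1 − 0.00 = 1.00
¬(z ⊗ ¬(((y → z) → ¬(y → z)) → (z ⊗ w))) ⊗ x = max(0, 1.00 + 0.89 − 1) = max(0, 0.89) = 0.89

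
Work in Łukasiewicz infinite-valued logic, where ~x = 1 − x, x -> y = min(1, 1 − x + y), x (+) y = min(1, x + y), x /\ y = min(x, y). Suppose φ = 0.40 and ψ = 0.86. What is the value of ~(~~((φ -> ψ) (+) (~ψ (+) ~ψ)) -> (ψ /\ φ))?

φ -> ψ = min(1, 1 − 0.40 + 0.86) = min(1, 1.46) = 1.00
~ψ = 1 − 0.86 = 0.14
~ψ (+) ~ψ = min(1, 0.14 + 0.14) = min(1, 0.28) = 0.28
(φ -> ψ) (+) (~ψ (+) ~ψ) = min(1, 1.00 + 0.28) = min(1, 1.28) = 1.00
~((φ -> ψ) (+) (~ψ (+) ~ψ)) = 1 − 1.00 = 0.00
~~((φ -> ψ) (+) (~ψ (+) ~ψ)) = 1 − 0.00 = 1.00
ψ /\ φ = min(0.86, 0.40) = 0.40
~~((φ -> ψ) (+) (~ψ (+) ~ψ)) -> (ψ /\ φ) = min(1, 1 − 1.00 + 0.40) = min(1, 0.40) = 0.40
~(~~((φ -> ψ) (+) (~ψ (+) ~ψ)) -> (ψ /\ φ)) = 1 − 0.40 = 0.60

0.60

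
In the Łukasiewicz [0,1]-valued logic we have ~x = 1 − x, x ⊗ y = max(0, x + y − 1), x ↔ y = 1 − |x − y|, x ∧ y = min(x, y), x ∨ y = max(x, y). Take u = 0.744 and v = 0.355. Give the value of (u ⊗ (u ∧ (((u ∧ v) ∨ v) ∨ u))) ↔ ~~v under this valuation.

0.867

u ∧ v = min(0.744, 0.355) = 0.355
(u ∧ v) ∨ v = max(0.355, 0.355) = 0.355
((u ∧ v) ∨ v) ∨ u = max(0.355, 0.744) = 0.744
u ∧ (((u ∧ v) ∨ v) ∨ u) = min(0.744, 0.744) = 0.744
u ⊗ (u ∧ (((u ∧ v) ∨ v) ∨ u)) = max(0, 0.744 + 0.744 − 1) = max(0, 0.488) = 0.488
~v = 1 − 0.355 = 0.645
~~v = 1 − 0.645 = 0.355
(u ⊗ (u ∧ (((u ∧ v) ∨ v) ∨ u))) ↔ ~~v = 1 − |0.488 − 0.355| = 1 − 0.133 = 0.867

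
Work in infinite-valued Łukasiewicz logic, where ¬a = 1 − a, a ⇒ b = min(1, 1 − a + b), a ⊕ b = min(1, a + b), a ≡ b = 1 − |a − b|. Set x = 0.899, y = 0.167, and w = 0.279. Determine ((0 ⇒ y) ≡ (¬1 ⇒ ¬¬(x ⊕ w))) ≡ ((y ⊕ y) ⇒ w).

0.945

0 ⇒ y = min(1, 1 − 0.000 + 0.167) = min(1, 1.167) = 1.000
¬1 = 1 − 1.000 = 0.000
x ⊕ w = min(1, 0.899 + 0.279) = min(1, 1.178) = 1.000
¬(x ⊕ w) = 1 − 1.000 = 0.000
¬¬(x ⊕ w) = 1 − 0.000 = 1.000
¬1 ⇒ ¬¬(x ⊕ w) = min(1, 1 − 0.000 + 1.000) = min(1, 2.000) = 1.000
(0 ⇒ y) ≡ (¬1 ⇒ ¬¬(x ⊕ w)) = 1 − |1.000 − 1.000| = 1 − 0.000 = 1.000
y ⊕ y = min(1, 0.167 + 0.167) = min(1, 0.334) = 0.334
(y ⊕ y) ⇒ w = min(1, 1 − 0.334 + 0.279) = min(1, 0.945) = 0.945
((0 ⇒ y) ≡ (¬1 ⇒ ¬¬(x ⊕ w))) ≡ ((y ⊕ y) ⇒ w) = 1 − |1.000 − 0.945| = 1 − 0.055 = 0.945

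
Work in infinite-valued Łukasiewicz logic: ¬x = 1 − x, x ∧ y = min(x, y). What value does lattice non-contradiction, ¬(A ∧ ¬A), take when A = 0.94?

¬A = 1 − 0.94 = 0.06
A ∧ ¬A = min(0.94, 0.06) = 0.06
¬(A ∧ ¬A) = 1 − 0.06 = 0.94
(The value 0.94 < 1 shows this instance is not satisfied; not a Ł∞-tautology — its value is 1 − min(a, 1−a).)

0.94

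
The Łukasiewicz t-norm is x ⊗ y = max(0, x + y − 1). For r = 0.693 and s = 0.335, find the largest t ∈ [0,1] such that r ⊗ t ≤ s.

The residuum of the Łukasiewicz t-norm gives the supremum: min(1, 1 − 0.693 + 0.335).
1 − 0.693 + 0.335 = 0.642, so t = min(1, 0.642) = 0.642.
Check: 0.693 ⊗ 0.642 = max(0, 0.335) = 0.335 ≤ 0.335.

0.642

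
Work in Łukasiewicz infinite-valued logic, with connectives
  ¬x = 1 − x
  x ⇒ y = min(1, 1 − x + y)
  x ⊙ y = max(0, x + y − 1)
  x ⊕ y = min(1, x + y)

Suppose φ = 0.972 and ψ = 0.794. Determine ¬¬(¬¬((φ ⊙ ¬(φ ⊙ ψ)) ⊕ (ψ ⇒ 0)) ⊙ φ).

0.384

φ ⊙ ψ = max(0, 0.972 + 0.794 − 1) = max(0, 0.766) = 0.766
¬(φ ⊙ ψ) = 1 − 0.766 = 0.234
φ ⊙ ¬(φ ⊙ ψ) = max(0, 0.972 + 0.234 − 1) = max(0, 0.206) = 0.206
ψ ⇒ 0 = min(1, 1 − 0.794 + 0.000) = min(1, 0.206) = 0.206
(φ ⊙ ¬(φ ⊙ ψ)) ⊕ (ψ ⇒ 0) = min(1, 0.206 + 0.206) = min(1, 0.412) = 0.412
¬((φ ⊙ ¬(φ ⊙ ψ)) ⊕ (ψ ⇒ 0)) = 1 − 0.412 = 0.588
¬¬((φ ⊙ ¬(φ ⊙ ψ)) ⊕ (ψ ⇒ 0)) = 1 − 0.588 = 0.412
¬¬((φ ⊙ ¬(φ ⊙ ψ)) ⊕ (ψ ⇒ 0)) ⊙ φ = max(0, 0.412 + 0.972 − 1) = max(0, 0.384) = 0.384
¬(¬¬((φ ⊙ ¬(φ ⊙ ψ)) ⊕ (ψ ⇒ 0)) ⊙ φ) = 1 − 0.384 = 0.616
¬¬(¬¬((φ ⊙ ¬(φ ⊙ ψ)) ⊕ (ψ ⇒ 0)) ⊙ φ) = 1 − 0.616 = 0.384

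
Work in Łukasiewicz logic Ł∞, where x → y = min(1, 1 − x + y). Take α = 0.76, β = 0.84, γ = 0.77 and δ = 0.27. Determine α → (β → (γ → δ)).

γ → δ = min(1, 1 − 0.77 + 0.27) = min(1, 0.50) = 0.50
β → (γ → δ) = min(1, 1 − 0.84 + 0.50) = min(1, 0.66) = 0.66
α → (β → (γ → δ)) = min(1, 1 − 0.76 + 0.66) = min(1, 0.90) = 0.90

0.90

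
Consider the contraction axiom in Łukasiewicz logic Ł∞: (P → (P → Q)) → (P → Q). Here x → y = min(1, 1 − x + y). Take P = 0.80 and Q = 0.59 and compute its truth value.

0.80

P → Q = min(1, 1 − 0.80 + 0.59) = min(1, 0.79) = 0.79
P → (P → Q) = min(1, 1 − 0.80 + 0.79) = min(1, 0.99) = 0.99
(P → (P → Q)) → (P → Q) = min(1, 1 − 0.99 + 0.79) = min(1, 0.80) = 0.80
(The value 0.80 < 1 shows this instance is not satisfied; fails in Ł∞ (the t-norm is not idempotent).)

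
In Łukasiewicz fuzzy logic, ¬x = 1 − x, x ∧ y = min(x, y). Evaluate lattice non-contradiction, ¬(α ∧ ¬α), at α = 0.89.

0.89

¬α = 1 − 0.89 = 0.11
α ∧ ¬α = min(0.89, 0.11) = 0.11
¬(α ∧ ¬α) = 1 − 0.11 = 0.89
(The value 0.89 < 1 shows this instance is not satisfied; not a Ł∞-tautology — its value is 1 − min(a, 1−a).)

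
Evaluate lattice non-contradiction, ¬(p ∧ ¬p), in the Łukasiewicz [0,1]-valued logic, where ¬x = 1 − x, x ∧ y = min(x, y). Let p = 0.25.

¬p = 1 − 0.25 = 0.75
p ∧ ¬p = min(0.25, 0.75) = 0.25
¬(p ∧ ¬p) = 1 − 0.25 = 0.75
(The value 0.75 < 1 shows this instance is not satisfied; not a Ł∞-tautology — its value is 1 − min(a, 1−a).)

0.75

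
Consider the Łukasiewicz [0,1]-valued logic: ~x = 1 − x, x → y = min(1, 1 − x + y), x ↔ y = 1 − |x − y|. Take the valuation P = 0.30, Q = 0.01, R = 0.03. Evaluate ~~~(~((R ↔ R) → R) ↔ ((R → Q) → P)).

0.65

R ↔ R = 1 − |0.03 − 0.03| = 1 − 0.00 = 1.00
(R ↔ R) → R = min(1, 1 − 1.00 + 0.03) = min(1, 0.03) = 0.03
~((R ↔ R) → R) = 1 − 0.03 = 0.97
R → Q = min(1, 1 − 0.03 + 0.01) = min(1, 0.98) = 0.98
(R → Q) → P = min(1, 1 − 0.98 + 0.30) = min(1, 0.32) = 0.32
~((R ↔ R) → R) ↔ ((R → Q) → P) = 1 − |0.97 − 0.32| = 1 − 0.65 = 0.35
~(~((R ↔ R) → R) ↔ ((R → Q) → P)) = 1 − 0.35 = 0.65
~~(~((R ↔ R) → R) ↔ ((R → Q) → P)) = 1 − 0.65 = 0.35
~~~(~((R ↔ R) → R) ↔ ((R → Q) → P)) = 1 − 0.35 = 0.65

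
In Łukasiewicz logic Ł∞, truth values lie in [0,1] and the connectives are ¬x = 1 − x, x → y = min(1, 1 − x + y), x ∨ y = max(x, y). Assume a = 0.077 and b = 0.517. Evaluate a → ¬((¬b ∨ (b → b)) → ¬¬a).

1.000

¬b = 1 − 0.517 = 0.483
b → b = min(1, 1 − 0.517 + 0.517) = min(1, 1.000) = 1.000
¬b ∨ (b → b) = max(0.483, 1.000) = 1.000
¬a = 1 − 0.077 = 0.923
¬¬a = 1 − 0.923 = 0.077
(¬b ∨ (b → b)) → ¬¬a = min(1, 1 − 1.000 + 0.077) = min(1, 0.077) = 0.077
¬((¬b ∨ (b → b)) → ¬¬a) = 1 − 0.077 = 0.923
a → ¬((¬b ∨ (b → b)) → ¬¬a) = min(1, 1 − 0.077 + 0.923) = min(1, 1.846) = 1.000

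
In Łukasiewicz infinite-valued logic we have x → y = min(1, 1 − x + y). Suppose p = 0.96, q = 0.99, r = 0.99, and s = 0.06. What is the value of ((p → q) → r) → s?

p → q = min(1, 1 − 0.96 + 0.99) = min(1, 1.03) = 1.00
(p → q) → r = min(1, 1 − 1.00 + 0.99) = min(1, 0.99) = 0.99
((p → q) → r) → s = min(1, 1 − 0.99 + 0.06) = min(1, 0.07) = 0.07

0.07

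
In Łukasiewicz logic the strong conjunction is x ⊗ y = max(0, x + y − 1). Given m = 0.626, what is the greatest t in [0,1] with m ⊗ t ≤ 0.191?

The residuum of the Łukasiewicz t-norm gives the supremum: min(1, 1 − 0.626 + 0.191).
1 − 0.626 + 0.191 = 0.565, so t = min(1, 0.565) = 0.565.
Check: 0.626 ⊗ 0.565 = max(0, 0.191) = 0.191 ≤ 0.191.

0.565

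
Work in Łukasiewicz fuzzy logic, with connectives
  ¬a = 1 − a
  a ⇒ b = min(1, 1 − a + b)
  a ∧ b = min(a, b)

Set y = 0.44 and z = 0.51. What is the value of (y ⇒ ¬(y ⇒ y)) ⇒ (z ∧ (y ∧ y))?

0.88

y ⇒ y = min(1, 1 − 0.44 + 0.44) = min(1, 1.00) = 1.00
¬(y ⇒ y) = 1 − 1.00 = 0.00
y ⇒ ¬(y ⇒ y) = min(1, 1 − 0.44 + 0.00) = min(1, 0.56) = 0.56
y ∧ y = min(0.44, 0.44) = 0.44
z ∧ (y ∧ y) = min(0.51, 0.44) = 0.44
(y ⇒ ¬(y ⇒ y)) ⇒ (z ∧ (y ∧ y)) = min(1, 1 − 0.56 + 0.44) = min(1, 0.88) = 0.88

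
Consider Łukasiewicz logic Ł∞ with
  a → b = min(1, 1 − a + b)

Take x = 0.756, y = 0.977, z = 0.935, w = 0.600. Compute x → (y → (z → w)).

z → w = min(1, 1 − 0.935 + 0.600) = min(1, 0.665) = 0.665
y → (z → w) = min(1, 1 − 0.977 + 0.665) = min(1, 0.688) = 0.688
x → (y → (z → w)) = min(1, 1 − 0.756 + 0.688) = min(1, 0.932) = 0.932

0.932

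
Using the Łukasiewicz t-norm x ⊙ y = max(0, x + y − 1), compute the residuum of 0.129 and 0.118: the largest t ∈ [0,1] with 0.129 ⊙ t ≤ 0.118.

0.989

The residuum of the Łukasiewicz t-norm gives the supremum: min(1, 1 − 0.129 + 0.118).
1 − 0.129 + 0.118 = 0.989, so t = min(1, 0.989) = 0.989.
Check: 0.129 ⊙ 0.989 = max(0, 0.118) = 0.118 ≤ 0.118.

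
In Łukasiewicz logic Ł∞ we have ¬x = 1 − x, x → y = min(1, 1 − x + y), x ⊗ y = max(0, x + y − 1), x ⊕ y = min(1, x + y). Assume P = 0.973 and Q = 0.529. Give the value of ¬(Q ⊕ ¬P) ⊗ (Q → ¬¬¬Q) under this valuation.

0.386

¬P = 1 − 0.973 = 0.027
Q ⊕ ¬P = min(1, 0.529 + 0.027) = min(1, 0.556) = 0.556
¬(Q ⊕ ¬P) = 1 − 0.556 = 0.444
¬Q = 1 − 0.529 = 0.471
¬¬Q = 1 − 0.471 = 0.529
¬¬¬Q = 1 − 0.529 = 0.471
Q → ¬¬¬Q = min(1, 1 − 0.529 + 0.471) = min(1, 0.942) = 0.942
¬(Q ⊕ ¬P) ⊗ (Q → ¬¬¬Q) = max(0, 0.444 + 0.942 − 1) = max(0, 0.386) = 0.386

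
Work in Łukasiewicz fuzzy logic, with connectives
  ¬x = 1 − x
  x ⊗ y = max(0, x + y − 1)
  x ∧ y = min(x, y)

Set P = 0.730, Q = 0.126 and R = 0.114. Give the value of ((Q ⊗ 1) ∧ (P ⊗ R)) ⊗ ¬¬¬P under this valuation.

Q ⊗ 1 = max(0, 0.126 + 1.000 − 1) = max(0, 0.126) = 0.126
P ⊗ R = max(0, 0.730 + 0.114 − 1) = max(0, -0.156) = 0.000
(Q ⊗ 1) ∧ (P ⊗ R) = min(0.126, 0.000) = 0.000
¬P = 1 − 0.730 = 0.270
¬¬P = 1 − 0.270 = 0.730
¬¬¬P = 1 − 0.730 = 0.270
((Q ⊗ 1) ∧ (P ⊗ R)) ⊗ ¬¬¬P = max(0, 0.000 + 0.270 − 1) = max(0, -0.730) = 0.000

0.000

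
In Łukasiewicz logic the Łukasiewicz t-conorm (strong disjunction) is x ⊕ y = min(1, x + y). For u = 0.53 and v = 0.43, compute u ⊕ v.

u ⊕ v = min(1, 0.53 + 0.43) = min(1, 0.96) = 0.96
For comparison, the Gödel t-conorm max(x, y) would give 0.53.

0.96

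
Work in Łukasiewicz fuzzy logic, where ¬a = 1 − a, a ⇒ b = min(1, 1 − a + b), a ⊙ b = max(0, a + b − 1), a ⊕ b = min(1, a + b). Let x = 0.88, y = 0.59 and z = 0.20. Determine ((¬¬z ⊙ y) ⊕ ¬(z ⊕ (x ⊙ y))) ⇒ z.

¬z = 1 − 0.20 = 0.80
¬¬z = 1 − 0.80 = 0.20
¬¬z ⊙ y = max(0, 0.20 + 0.59 − 1) = max(0, -0.21) = 0.00
x ⊙ y = max(0, 0.88 + 0.59 − 1) = max(0, 0.47) = 0.47
z ⊕ (x ⊙ y) = min(1, 0.20 + 0.47) = min(1, 0.67) = 0.67
¬(z ⊕ (x ⊙ y)) = 1 − 0.67 = 0.33
(¬¬z ⊙ y) ⊕ ¬(z ⊕ (x ⊙ y)) = min(1, 0.00 + 0.33) = min(1, 0.33) = 0.33
((¬¬z ⊙ y) ⊕ ¬(z ⊕ (x ⊙ y))) ⇒ z = min(1, 1 − 0.33 + 0.20) = min(1, 0.87) = 0.87

0.87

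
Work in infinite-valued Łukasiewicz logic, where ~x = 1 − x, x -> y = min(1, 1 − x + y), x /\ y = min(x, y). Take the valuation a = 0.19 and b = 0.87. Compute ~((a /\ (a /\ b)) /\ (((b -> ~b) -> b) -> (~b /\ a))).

a /\ b = min(0.19, 0.87) = 0.19
a /\ (a /\ b) = min(0.19, 0.19) = 0.19
~b = 1 − 0.87 = 0.13
b -> ~b = min(1, 1 − 0.87 + 0.13) = min(1, 0.26) = 0.26
(b -> ~b) -> b = min(1, 1 − 0.26 + 0.87) = min(1, 1.61) = 1.00
~b /\ a = min(0.13, 0.19) = 0.13
((b -> ~b) -> b) -> (~b /\ a) = min(1, 1 − 1.00 + 0.13) = min(1, 0.13) = 0.13
(a /\ (a /\ b)) /\ (((b -> ~b) -> b) -> (~b /\ a)) = min(0.19, 0.13) = 0.13
~((a /\ (a /\ b)) /\ (((b -> ~b) -> b) -> (~b /\ a))) = 1 − 0.13 = 0.87

0.87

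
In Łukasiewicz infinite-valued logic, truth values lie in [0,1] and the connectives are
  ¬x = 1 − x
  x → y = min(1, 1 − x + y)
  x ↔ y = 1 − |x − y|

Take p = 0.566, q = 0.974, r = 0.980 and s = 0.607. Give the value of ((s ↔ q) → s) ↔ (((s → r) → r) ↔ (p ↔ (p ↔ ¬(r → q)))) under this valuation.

s ↔ q = 1 − |0.607 − 0.974| = 1 − 0.367 = 0.633
(s ↔ q) → s = min(1, 1 − 0.633 + 0.607) = min(1, 0.974) = 0.974
s → r = min(1, 1 − 0.607 + 0.980) = min(1, 1.373) = 1.000
(s → r) → r = min(1, 1 − 1.000 + 0.980) = min(1, 0.980) = 0.980
r → q = min(1, 1 − 0.980 + 0.974) = min(1, 0.994) = 0.994
¬(r → q) = 1 − 0.994 = 0.006
p ↔ ¬(r → q) = 1 − |0.566 − 0.006| = 1 − 0.560 = 0.440
p ↔ (p ↔ ¬(r → q)) = 1 − |0.566 − 0.440| = 1 − 0.126 = 0.874
((s → r) → r) ↔ (p ↔ (p ↔ ¬(r → q))) = 1 − |0.980 − 0.874| = 1 − 0.106 = 0.894
((s ↔ q) → s) ↔ (((s → r) → r) ↔ (p ↔ (p ↔ ¬(r → q)))) = 1 − |0.974 − 0.894| = 1 − 0.080 = 0.920

0.920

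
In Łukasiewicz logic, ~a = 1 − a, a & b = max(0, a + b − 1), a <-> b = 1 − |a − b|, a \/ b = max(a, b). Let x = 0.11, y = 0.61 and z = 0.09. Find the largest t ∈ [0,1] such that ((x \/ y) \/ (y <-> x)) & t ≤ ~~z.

0.48

x \/ y = max(0.11, 0.61) = 0.61
y <-> x = 1 − |0.61 − 0.11| = 1 − 0.50 = 0.50
(x \/ y) \/ (y <-> x) = max(0.61, 0.50) = 0.61
So the left factor is (x \/ y) \/ (y <-> x) = 0.61.
~z = 1 − 0.09 = 0.91
~~z = 1 − 0.91 = 0.09
So the right-hand bound is ~~z = 0.09.
The residuum of the Łukasiewicz t-norm gives the supremum: min(1, 1 − 0.61 + 0.09).
1 − 0.61 + 0.09 = 0.48, so t = min(1, 0.48) = 0.48.
Check: 0.61 & 0.48 = max(0, 0.09) = 0.09 ≤ 0.09.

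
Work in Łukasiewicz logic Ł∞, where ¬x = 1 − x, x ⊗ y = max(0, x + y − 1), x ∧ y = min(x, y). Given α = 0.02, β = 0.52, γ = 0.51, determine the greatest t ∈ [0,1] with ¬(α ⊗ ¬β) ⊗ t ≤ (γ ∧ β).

¬β = 1 − 0.52 = 0.48
α ⊗ ¬β = max(0, 0.02 + 0.48 − 1) = max(0, -0.50) = 0.00
¬(α ⊗ ¬β) = 1 − 0.00 = 1.00
So the left factor is ¬(α ⊗ ¬β) = 1.00.
γ ∧ β = min(0.51, 0.52) = 0.51
So the right-hand bound is γ ∧ β = 0.51.
The residuum of the Łukasiewicz t-norm gives the supremum: min(1, 1 − 1.00 + 0.51).
1 − 1.00 + 0.51 = 0.51, so t = min(1, 0.51) = 0.51.
Check: 1.00 ⊗ 0.51 = max(0, 0.51) = 0.51 ≤ 0.51.

0.51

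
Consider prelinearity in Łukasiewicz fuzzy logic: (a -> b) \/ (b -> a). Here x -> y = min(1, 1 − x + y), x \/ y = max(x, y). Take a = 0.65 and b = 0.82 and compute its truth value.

a -> b = min(1, 1 − 0.65 + 0.82) = min(1, 1.17) = 1.00
b -> a = min(1, 1 − 0.82 + 0.65) = min(1, 0.83) = 0.83
(a -> b) \/ (b -> a) = max(1.00, 0.83) = 1.00
(As expected: a Ł∞-tautology — holds in every MV-chain.)

1.00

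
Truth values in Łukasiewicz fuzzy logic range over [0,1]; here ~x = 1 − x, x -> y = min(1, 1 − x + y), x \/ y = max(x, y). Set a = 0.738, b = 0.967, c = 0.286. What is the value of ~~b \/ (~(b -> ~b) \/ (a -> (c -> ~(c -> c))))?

~b = 1 − 0.967 = 0.033
~~b = 1 − 0.033 = 0.967
b -> ~b = min(1, 1 − 0.967 + 0.033) = min(1, 0.066) = 0.066
~(b -> ~b) = 1 − 0.066 = 0.934
c -> c = min(1, 1 − 0.286 + 0.286) = min(1, 1.000) = 1.000
~(c -> c) = 1 − 1.000 = 0.000
c -> ~(c -> c) = min(1, 1 − 0.286 + 0.000) = min(1, 0.714) = 0.714
a -> (c -> ~(c -> c)) = min(1, 1 − 0.738 + 0.714) = min(1, 0.976) = 0.976
~(b -> ~b) \/ (a -> (c -> ~(c -> c))) = max(0.934, 0.976) = 0.976
~~b \/ (~(b -> ~b) \/ (a -> (c -> ~(c -> c)))) = max(0.967, 0.976) = 0.976

0.976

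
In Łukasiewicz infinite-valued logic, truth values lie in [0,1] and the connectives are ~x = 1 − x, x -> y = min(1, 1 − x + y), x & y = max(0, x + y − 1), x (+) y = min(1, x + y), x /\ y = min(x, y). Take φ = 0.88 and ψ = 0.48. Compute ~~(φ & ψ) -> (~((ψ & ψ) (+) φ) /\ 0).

φ & ψ = max(0, 0.88 + 0.48 − 1) = max(0, 0.36) = 0.36
~(φ & ψ) = 1 − 0.36 = 0.64
~~(φ & ψ) = 1 − 0.64 = 0.36
ψ & ψ = max(0, 0.48 + 0.48 − 1) = max(0, -0.04) = 0.00
(ψ & ψ) (+) φ = min(1, 0.00 + 0.88) = min(1, 0.88) = 0.88
~((ψ & ψ) (+) φ) = 1 − 0.88 = 0.12
~((ψ & ψ) (+) φ) /\ 0 = min(0.12, 0.00) = 0.00
~~(φ & ψ) -> (~((ψ & ψ) (+) φ) /\ 0) = min(1, 1 − 0.36 + 0.00) = min(1, 0.64) = 0.64

0.64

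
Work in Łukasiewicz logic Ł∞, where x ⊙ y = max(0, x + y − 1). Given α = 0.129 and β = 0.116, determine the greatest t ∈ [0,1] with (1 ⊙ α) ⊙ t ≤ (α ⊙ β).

0.871

1 ⊙ α = max(0, 1.000 + 0.129 − 1) = max(0, 0.129) = 0.129
So the left factor is 1 ⊙ α = 0.129.
α ⊙ β = max(0, 0.129 + 0.116 − 1) = max(0, -0.755) = 0.000
So the right-hand bound is α ⊙ β = 0.000.
The residuum of the Łukasiewicz t-norm gives the supremum: min(1, 1 − 0.129 + 0.000).
1 − 0.129 + 0.000 = 0.871, so t = min(1, 0.871) = 0.871.
Check: 0.129 ⊙ 0.871 = max(0, 0.000) = 0.000 ≤ 0.000.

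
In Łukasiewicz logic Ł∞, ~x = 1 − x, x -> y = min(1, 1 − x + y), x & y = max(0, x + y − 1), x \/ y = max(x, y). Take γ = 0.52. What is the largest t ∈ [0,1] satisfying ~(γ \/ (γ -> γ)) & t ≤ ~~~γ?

1.00

γ -> γ = min(1, 1 − 0.52 + 0.52) = min(1, 1.00) = 1.00
γ \/ (γ -> γ) = max(0.52, 1.00) = 1.00
~(γ \/ (γ -> γ)) = 1 − 1.00 = 0.00
So the left factor is ~(γ \/ (γ -> γ)) = 0.00.
~γ = 1 − 0.52 = 0.48
~~γ = 1 − 0.48 = 0.52
~~~γ = 1 − 0.52 = 0.48
So the right-hand bound is ~~~γ = 0.48.
The residuum of the Łukasiewicz t-norm gives the supremum: min(1, 1 − 0.00 + 0.48).
1 − 0.00 + 0.48 = 1.48, so t = min(1, 1.48) = 1.00.
Check: 0.00 & 1.00 = max(0, 0.00) = 0.00 ≤ 0.48.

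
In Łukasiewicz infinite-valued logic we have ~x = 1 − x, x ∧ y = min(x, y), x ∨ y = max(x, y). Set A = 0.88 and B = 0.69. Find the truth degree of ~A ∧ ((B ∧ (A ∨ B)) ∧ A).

0.12

~A = 1 − 0.88 = 0.12
A ∨ B = max(0.88, 0.69) = 0.88
B ∧ (A ∨ B) = min(0.69, 0.88) = 0.69
(B ∧ (A ∨ B)) ∧ A = min(0.69, 0.88) = 0.69
~A ∧ ((B ∧ (A ∨ B)) ∧ A) = min(0.12, 0.69) = 0.12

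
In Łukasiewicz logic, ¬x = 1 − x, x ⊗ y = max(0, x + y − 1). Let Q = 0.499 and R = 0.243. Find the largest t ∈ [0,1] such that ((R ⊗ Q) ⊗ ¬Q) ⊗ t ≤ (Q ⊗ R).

1.000

R ⊗ Q = max(0, 0.243 + 0.499 − 1) = max(0, -0.258) = 0.000
¬Q = 1 − 0.499 = 0.501
(R ⊗ Q) ⊗ ¬Q = max(0, 0.000 + 0.501 − 1) = max(0, -0.499) = 0.000
So the left factor is (R ⊗ Q) ⊗ ¬Q = 0.000.
Q ⊗ R = max(0, 0.499 + 0.243 − 1) = max(0, -0.258) = 0.000
So the right-hand bound is Q ⊗ R = 0.000.
The residuum of the Łukasiewicz t-norm gives the supremum: min(1, 1 − 0.000 + 0.000).
1 − 0.000 + 0.000 = 1.000, so t = min(1, 1.000) = 1.000.
Check: 0.000 ⊗ 1.000 = max(0, 0.000) = 0.000 ≤ 0.000.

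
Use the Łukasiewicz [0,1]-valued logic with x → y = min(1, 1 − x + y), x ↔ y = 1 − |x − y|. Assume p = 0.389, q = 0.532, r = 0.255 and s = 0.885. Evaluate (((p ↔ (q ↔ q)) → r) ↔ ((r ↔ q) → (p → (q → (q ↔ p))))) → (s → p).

q ↔ q = 1 − |0.532 − 0.532| = 1 − 0.000 = 1.000
p ↔ (q ↔ q) = 1 − |0.389 − 1.000| = 1 − 0.611 = 0.389
(p ↔ (q ↔ q)) → r = min(1, 1 − 0.389 + 0.255) = min(1, 0.866) = 0.866
r ↔ q = 1 − |0.255 − 0.532| = 1 − 0.277 = 0.723
q ↔ p = 1 − |0.532 − 0.389| = 1 − 0.143 = 0.857
q → (q ↔ p) = min(1, 1 − 0.532 + 0.857) = min(1, 1.325) = 1.000
p → (q → (q ↔ p)) = min(1, 1 − 0.389 + 1.000) = min(1, 1.611) = 1.000
(r ↔ q) → (p → (q → (q ↔ p))) = min(1, 1 − 0.723 + 1.000) = min(1, 1.277) = 1.000
((p ↔ (q ↔ q)) → r) ↔ ((r ↔ q) → (p → (q → (q ↔ p)))) = 1 − |0.866 − 1.000| = 1 − 0.134 = 0.866
s → p = min(1, 1 − 0.885 + 0.389) = min(1, 0.504) = 0.504
(((p ↔ (q ↔ q)) → r) ↔ ((r ↔ q) → (p → (q → (q ↔ p))))) → (s → p) = min(1, 1 − 0.866 + 0.504) = min(1, 0.638) = 0.638

0.638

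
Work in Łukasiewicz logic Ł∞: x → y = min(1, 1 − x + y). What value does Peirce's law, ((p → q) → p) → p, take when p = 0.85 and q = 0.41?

p → q = min(1, 1 − 0.85 + 0.41) = min(1, 0.56) = 0.56
(p → q) → p = min(1, 1 − 0.56 + 0.85) = min(1, 1.29) = 1.00
((p → q) → p) → p = min(1, 1 − 1.00 + 0.85) = min(1, 0.85) = 0.85
(The value 0.85 < 1 shows this instance is not satisfied; not a Ł∞-tautology in general.)

0.85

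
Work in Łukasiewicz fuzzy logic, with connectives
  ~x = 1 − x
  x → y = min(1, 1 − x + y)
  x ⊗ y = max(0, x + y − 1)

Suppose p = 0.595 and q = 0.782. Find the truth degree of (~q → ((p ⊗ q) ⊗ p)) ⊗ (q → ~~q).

0.782

~q = 1 − 0.782 = 0.218
p ⊗ q = max(0, 0.595 + 0.782 − 1) = max(0, 0.377) = 0.377
(p ⊗ q) ⊗ p = max(0, 0.377 + 0.595 − 1) = max(0, -0.028) = 0.000
~q → ((p ⊗ q) ⊗ p) = min(1, 1 − 0.218 + 0.000) = min(1, 0.782) = 0.782
~~q = 1 − 0.218 = 0.782
q → ~~q = min(1, 1 − 0.782 + 0.782) = min(1, 1.000) = 1.000
(~q → ((p ⊗ q) ⊗ p)) ⊗ (q → ~~q) = max(0, 0.782 + 1.000 − 1) = max(0, 0.782) = 0.782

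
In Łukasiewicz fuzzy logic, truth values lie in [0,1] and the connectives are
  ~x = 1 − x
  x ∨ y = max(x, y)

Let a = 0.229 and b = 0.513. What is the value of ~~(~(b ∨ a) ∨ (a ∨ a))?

b ∨ a = max(0.513, 0.229) = 0.513
~(b ∨ a) = 1 − 0.513 = 0.487
a ∨ a = max(0.229, 0.229) = 0.229
~(b ∨ a) ∨ (a ∨ a) = max(0.487, 0.229) = 0.487
~(~(b ∨ a) ∨ (a ∨ a)) = 1 − 0.487 = 0.513
~~(~(b ∨ a) ∨ (a ∨ a)) = 1 − 0.513 = 0.487

0.487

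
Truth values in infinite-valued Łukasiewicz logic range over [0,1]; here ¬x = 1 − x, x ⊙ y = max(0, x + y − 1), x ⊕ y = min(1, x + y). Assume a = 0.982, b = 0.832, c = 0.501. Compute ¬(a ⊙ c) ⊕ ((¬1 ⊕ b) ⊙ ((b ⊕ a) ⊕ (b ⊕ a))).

a ⊙ c = max(0, 0.982 + 0.501 − 1) = max(0, 0.483) = 0.483
¬(a ⊙ c) = 1 − 0.483 = 0.517
¬1 = 1 − 1.000 = 0.000
¬1 ⊕ b = min(1, 0.000 + 0.832) = min(1, 0.832) = 0.832
b ⊕ a = min(1, 0.832 + 0.982) = min(1, 1.814) = 1.000
(b ⊕ a) ⊕ (b ⊕ a) = min(1, 1.000 + 1.000) = min(1, 2.000) = 1.000
(¬1 ⊕ b) ⊙ ((b ⊕ a) ⊕ (b ⊕ a)) = max(0, 0.832 + 1.000 − 1) = max(0, 0.832) = 0.832
¬(a ⊙ c) ⊕ ((¬1 ⊕ b) ⊙ ((b ⊕ a) ⊕ (b ⊕ a))) = min(1, 0.517 + 0.832) = min(1, 1.349) = 1.000

1.000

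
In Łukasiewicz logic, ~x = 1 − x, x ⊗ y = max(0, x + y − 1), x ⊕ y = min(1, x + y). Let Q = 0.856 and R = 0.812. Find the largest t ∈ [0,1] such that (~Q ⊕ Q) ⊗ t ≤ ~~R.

0.812

~Q = 1 − 0.856 = 0.144
~Q ⊕ Q = min(1, 0.144 + 0.856) = min(1, 1.000) = 1.000
So the left factor is ~Q ⊕ Q = 1.000.
~R = 1 − 0.812 = 0.188
~~R = 1 − 0.188 = 0.812
So the right-hand bound is ~~R = 0.812.
The residuum of the Łukasiewicz t-norm gives the supremum: min(1, 1 − 1.000 + 0.812).
1 − 1.000 + 0.812 = 0.812, so t = min(1, 0.812) = 0.812.
Check: 1.000 ⊗ 0.812 = max(0, 0.812) = 0.812 ≤ 0.812.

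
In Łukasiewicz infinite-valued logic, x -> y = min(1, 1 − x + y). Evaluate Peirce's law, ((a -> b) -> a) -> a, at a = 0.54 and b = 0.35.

a -> b = min(1, 1 − 0.54 + 0.35) = min(1, 0.81) = 0.81
(a -> b) -> a = min(1, 1 − 0.81 + 0.54) = min(1, 0.73) = 0.73
((a -> b) -> a) -> a = min(1, 1 − 0.73 + 0.54) = min(1, 0.81) = 0.81
(The value 0.81 < 1 shows this instance is not satisfied; not a Ł∞-tautology in general.)

0.81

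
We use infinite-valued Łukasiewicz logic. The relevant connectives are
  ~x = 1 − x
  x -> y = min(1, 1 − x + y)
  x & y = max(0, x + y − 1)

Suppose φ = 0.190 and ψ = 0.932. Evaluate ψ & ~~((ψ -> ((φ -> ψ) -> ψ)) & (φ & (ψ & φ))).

φ -> ψ = min(1, 1 − 0.190 + 0.932) = min(1, 1.742) = 1.000
(φ -> ψ) -> ψ = min(1, 1 − 1.000 + 0.932) = min(1, 0.932) = 0.932
ψ -> ((φ -> ψ) -> ψ) = min(1, 1 − 0.932 + 0.932) = min(1, 1.000) = 1.000
ψ & φ = max(0, 0.932 + 0.190 − 1) = max(0, 0.122) = 0.122
φ & (ψ & φ) = max(0, 0.190 + 0.122 − 1) = max(0, -0.688) = 0.000
(ψ -> ((φ -> ψ) -> ψ)) & (φ & (ψ & φ)) = max(0, 1.000 + 0.000 − 1) = max(0, 0.000) = 0.000
~((ψ -> ((φ -> ψ) -> ψ)) & (φ & (ψ & φ))) = 1 − 0.000 = 1.000
~~((ψ -> ((φ -> ψ) -> ψ)) & (φ & (ψ & φ))) = 1 − 1.000 = 0.000
ψ & ~~((ψ -> ((φ -> ψ) -> ψ)) & (φ & (ψ & φ))) = max(0, 0.932 + 0.000 − 1) = max(0, -0.068) = 0.000

0.000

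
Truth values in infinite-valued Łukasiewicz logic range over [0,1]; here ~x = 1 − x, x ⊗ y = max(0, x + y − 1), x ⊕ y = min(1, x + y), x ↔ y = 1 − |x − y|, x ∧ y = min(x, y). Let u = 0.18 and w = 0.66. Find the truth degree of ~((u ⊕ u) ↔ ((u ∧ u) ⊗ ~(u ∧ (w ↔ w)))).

u ⊕ u = min(1, 0.18 + 0.18) = min(1, 0.36) = 0.36
u ∧ u = min(0.18, 0.18) = 0.18
w ↔ w = 1 − |0.66 − 0.66| = 1 − 0.00 = 1.00
u ∧ (w ↔ w) = min(0.18, 1.00) = 0.18
~(u ∧ (w ↔ w)) = 1 − 0.18 = 0.82
(u ∧ u) ⊗ ~(u ∧ (w ↔ w)) = max(0, 0.18 + 0.82 − 1) = max(0, 0.00) = 0.00
(u ⊕ u) ↔ ((u ∧ u) ⊗ ~(u ∧ (w ↔ w))) = 1 − |0.36 − 0.00| = 1 − 0.36 = 0.64
~((u ⊕ u) ↔ ((u ∧ u) ⊗ ~(u ∧ (w ↔ w)))) = 1 − 0.64 = 0.36

0.36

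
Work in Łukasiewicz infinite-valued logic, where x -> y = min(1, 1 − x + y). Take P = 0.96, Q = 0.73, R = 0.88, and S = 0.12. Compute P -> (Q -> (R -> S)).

R -> S = min(1, 1 − 0.88 + 0.12) = min(1, 0.24) = 0.24
Q -> (R -> S) = min(1, 1 − 0.73 + 0.24) = min(1, 0.51) = 0.51
P -> (Q -> (R -> S)) = min(1, 1 − 0.96 + 0.51) = min(1, 0.55) = 0.55

0.55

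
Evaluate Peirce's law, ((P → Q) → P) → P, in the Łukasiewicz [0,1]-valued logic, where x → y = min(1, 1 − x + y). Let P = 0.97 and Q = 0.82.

P → Q = min(1, 1 − 0.97 + 0.82) = min(1, 0.85) = 0.85
(P → Q) → P = min(1, 1 − 0.85 + 0.97) = min(1, 1.12) = 1.00
((P → Q) → P) → P = min(1, 1 − 1.00 + 0.97) = min(1, 0.97) = 0.97
(The value 0.97 < 1 shows this instance is not satisfied; not a Ł∞-tautology in general.)

0.97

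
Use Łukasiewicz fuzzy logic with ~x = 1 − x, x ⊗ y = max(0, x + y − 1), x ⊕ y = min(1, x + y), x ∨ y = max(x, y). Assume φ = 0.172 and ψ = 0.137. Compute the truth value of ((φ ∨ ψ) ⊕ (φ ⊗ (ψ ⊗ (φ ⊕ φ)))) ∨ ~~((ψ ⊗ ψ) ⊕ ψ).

φ ∨ ψ = max(0.172, 0.137) = 0.172
φ ⊕ φ = min(1, 0.172 + 0.172) = min(1, 0.344) = 0.344
ψ ⊗ (φ ⊕ φ) = max(0, 0.137 + 0.344 − 1) = max(0, -0.519) = 0.000
φ ⊗ (ψ ⊗ (φ ⊕ φ)) = max(0, 0.172 + 0.000 − 1) = max(0, -0.828) = 0.000
(φ ∨ ψ) ⊕ (φ ⊗ (ψ ⊗ (φ ⊕ φ))) = min(1, 0.172 + 0.000) = min(1, 0.172) = 0.172
ψ ⊗ ψ = max(0, 0.137 + 0.137 − 1) = max(0, -0.726) = 0.000
(ψ ⊗ ψ) ⊕ ψ = min(1, 0.000 + 0.137) = min(1, 0.137) = 0.137
~((ψ ⊗ ψ) ⊕ ψ) = 1 − 0.137 = 0.863
~~((ψ ⊗ ψ) ⊕ ψ) = 1 − 0.863 = 0.137
((φ ∨ ψ) ⊕ (φ ⊗ (ψ ⊗ (φ ⊕ φ)))) ∨ ~~((ψ ⊗ ψ) ⊕ ψ) = max(0.172, 0.137) = 0.172

0.172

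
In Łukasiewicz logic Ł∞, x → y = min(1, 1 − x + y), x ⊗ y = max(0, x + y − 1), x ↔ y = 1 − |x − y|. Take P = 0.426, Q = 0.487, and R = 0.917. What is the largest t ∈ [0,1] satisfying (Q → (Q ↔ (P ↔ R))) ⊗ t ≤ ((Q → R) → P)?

P ↔ R = 1 − |0.426 − 0.917| = 1 − 0.491 = 0.509
Q ↔ (P ↔ R) = 1 − |0.487 − 0.509| = 1 − 0.022 = 0.978
Q → (Q ↔ (P ↔ R)) = min(1, 1 − 0.487 + 0.978) = min(1, 1.491) = 1.000
So the left factor is Q → (Q ↔ (P ↔ R)) = 1.000.
Q → R = min(1, 1 − 0.487 + 0.917) = min(1, 1.430) = 1.000
(Q → R) → P = min(1, 1 − 1.000 + 0.426) = min(1, 0.426) = 0.426
So the right-hand bound is (Q → R) → P = 0.426.
The residuum of the Łukasiewicz t-norm gives the supremum: min(1, 1 − 1.000 + 0.426).
1 − 1.000 + 0.426 = 0.426, so t = min(1, 0.426) = 0.426.
Check: 1.000 ⊗ 0.426 = max(0, 0.426) = 0.426 ≤ 0.426.

0.426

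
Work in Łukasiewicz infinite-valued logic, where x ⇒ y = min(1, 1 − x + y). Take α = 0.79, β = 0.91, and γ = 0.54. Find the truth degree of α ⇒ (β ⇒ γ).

0.84

β ⇒ γ = min(1, 1 − 0.91 + 0.54) = min(1, 0.63) = 0.63
α ⇒ (β ⇒ γ) = min(1, 1 − 0.79 + 0.63) = min(1, 0.84) = 0.84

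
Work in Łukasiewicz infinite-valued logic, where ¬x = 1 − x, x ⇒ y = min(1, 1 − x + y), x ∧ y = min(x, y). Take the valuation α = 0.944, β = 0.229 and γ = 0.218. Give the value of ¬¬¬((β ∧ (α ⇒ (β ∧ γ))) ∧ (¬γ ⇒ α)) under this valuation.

β ∧ γ = min(0.229, 0.218) = 0.218
α ⇒ (β ∧ γ) = min(1, 1 − 0.944 + 0.218) = min(1, 0.274) = 0.274
β ∧ (α ⇒ (β ∧ γ)) = min(0.229, 0.274) = 0.229
¬γ = 1 − 0.218 = 0.782
¬γ ⇒ α = min(1, 1 − 0.782 + 0.944) = min(1, 1.162) = 1.000
(β ∧ (α ⇒ (β ∧ γ))) ∧ (¬γ ⇒ α) = min(0.229, 1.000) = 0.229
¬((β ∧ (α ⇒ (β ∧ γ))) ∧ (¬γ ⇒ α)) = 1 − 0.229 = 0.771
¬¬((β ∧ (α ⇒ (β ∧ γ))) ∧ (¬γ ⇒ α)) = 1 − 0.771 = 0.229
¬¬¬((β ∧ (α ⇒ (β ∧ γ))) ∧ (¬γ ⇒ α)) = 1 − 0.229 = 0.771

0.771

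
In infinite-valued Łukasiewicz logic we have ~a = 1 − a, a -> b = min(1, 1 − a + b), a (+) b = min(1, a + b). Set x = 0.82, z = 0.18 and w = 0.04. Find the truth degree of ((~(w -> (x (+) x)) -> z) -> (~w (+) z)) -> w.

0.04

x (+) x = min(1, 0.82 + 0.82) = min(1, 1.64) = 1.00
w -> (x (+) x) = min(1, 1 − 0.04 + 1.00) = min(1, 1.96) = 1.00
~(w -> (x (+) x)) = 1 − 1.00 = 0.00
~(w -> (x (+) x)) -> z = min(1, 1 − 0.00 + 0.18) = min(1, 1.18) = 1.00
~w = 1 − 0.04 = 0.96
~w (+) z = min(1, 0.96 + 0.18) = min(1, 1.14) = 1.00
(~(w -> (x (+) x)) -> z) -> (~w (+) z) = min(1, 1 − 1.00 + 1.00) = min(1, 1.00) = 1.00
((~(w -> (x (+) x)) -> z) -> (~w (+) z)) -> w = min(1, 1 − 1.00 + 0.04) = min(1, 0.04) = 0.04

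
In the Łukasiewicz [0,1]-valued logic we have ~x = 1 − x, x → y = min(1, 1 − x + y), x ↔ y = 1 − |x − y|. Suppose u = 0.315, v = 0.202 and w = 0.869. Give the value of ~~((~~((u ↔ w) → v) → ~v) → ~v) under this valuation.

0.798

u ↔ w = 1 − |0.315 − 0.869| = 1 − 0.554 = 0.446
(u ↔ w) → v = min(1, 1 − 0.446 + 0.202) = min(1, 0.756) = 0.756
~((u ↔ w) → v) = 1 − 0.756 = 0.244
~~((u ↔ w) → v) = 1 − 0.244 = 0.756
~v = 1 − 0.202 = 0.798
~~((u ↔ w) → v) → ~v = min(1, 1 − 0.756 + 0.798) = min(1, 1.042) = 1.000
(~~((u ↔ w) → v) → ~v) → ~v = min(1, 1 − 1.000 + 0.798) = min(1, 0.798) = 0.798
~((~~((u ↔ w) → v) → ~v) → ~v) = 1 − 0.798 = 0.202
~~((~~((u ↔ w) → v) → ~v) → ~v) = 1 − 0.202 = 0.798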